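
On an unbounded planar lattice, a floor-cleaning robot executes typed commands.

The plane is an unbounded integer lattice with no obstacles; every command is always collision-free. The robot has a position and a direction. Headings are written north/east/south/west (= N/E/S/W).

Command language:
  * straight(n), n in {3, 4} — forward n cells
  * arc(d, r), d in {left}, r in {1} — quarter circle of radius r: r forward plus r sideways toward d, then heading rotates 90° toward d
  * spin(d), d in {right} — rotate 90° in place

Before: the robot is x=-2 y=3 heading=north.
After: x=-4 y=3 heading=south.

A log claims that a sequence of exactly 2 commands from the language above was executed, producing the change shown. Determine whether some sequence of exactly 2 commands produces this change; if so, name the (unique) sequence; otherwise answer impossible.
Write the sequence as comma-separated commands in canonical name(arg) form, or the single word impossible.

arc(left, 1), arc(left, 1)

key: position moved to (-4,3) AND the heading swung to S — translation plus rotation needed
t0: x=-2 y=3 heading=north
step 1 (arc(left, 1)): x=-3 y=4 heading=west
step 2 (arc(left, 1)): x=-4 y=3 heading=south
no other 2-command option fits: unique.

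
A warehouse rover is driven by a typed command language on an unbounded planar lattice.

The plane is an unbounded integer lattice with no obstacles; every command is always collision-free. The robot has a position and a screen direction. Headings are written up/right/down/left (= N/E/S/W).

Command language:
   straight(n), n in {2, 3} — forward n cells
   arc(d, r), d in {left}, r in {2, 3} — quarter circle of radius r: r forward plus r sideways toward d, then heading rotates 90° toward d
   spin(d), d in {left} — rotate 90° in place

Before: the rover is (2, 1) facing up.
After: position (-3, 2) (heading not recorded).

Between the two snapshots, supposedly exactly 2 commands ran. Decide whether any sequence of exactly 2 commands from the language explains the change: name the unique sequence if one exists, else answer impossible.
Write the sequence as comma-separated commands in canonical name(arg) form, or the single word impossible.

arc(left, 3), arc(left, 2)

key: order matters: swapping arc(left, 3) and arc(left, 2) lands elsewhere
begin: (2, 1) facing up
t=1 arc(left, 3) ⇒ (-1, 4) facing left
t=2 arc(left, 2) ⇒ (-3, 2) facing down
no other 2-command option fits: unique.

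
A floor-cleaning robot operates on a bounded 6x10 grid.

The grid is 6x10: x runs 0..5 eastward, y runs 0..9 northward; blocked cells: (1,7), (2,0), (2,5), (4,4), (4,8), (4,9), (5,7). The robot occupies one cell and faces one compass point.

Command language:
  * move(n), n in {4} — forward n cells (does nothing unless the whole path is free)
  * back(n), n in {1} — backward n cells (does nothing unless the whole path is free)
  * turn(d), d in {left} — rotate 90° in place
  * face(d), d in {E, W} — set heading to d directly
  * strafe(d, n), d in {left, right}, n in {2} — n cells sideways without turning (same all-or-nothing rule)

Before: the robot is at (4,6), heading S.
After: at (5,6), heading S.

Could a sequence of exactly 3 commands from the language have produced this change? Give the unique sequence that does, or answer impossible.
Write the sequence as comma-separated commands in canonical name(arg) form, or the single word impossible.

key: running turn(left) before face(W) would end elsewhere — order is forced
begin: at (4,6), heading S
t=1 face(W) ⇒ at (4,6), heading W
t=2 back(1) ⇒ at (5,6), heading W
t=3 turn(left) ⇒ at (5,6), heading S
no other 3-command option fits: unique.

face(W), back(1), turn(left)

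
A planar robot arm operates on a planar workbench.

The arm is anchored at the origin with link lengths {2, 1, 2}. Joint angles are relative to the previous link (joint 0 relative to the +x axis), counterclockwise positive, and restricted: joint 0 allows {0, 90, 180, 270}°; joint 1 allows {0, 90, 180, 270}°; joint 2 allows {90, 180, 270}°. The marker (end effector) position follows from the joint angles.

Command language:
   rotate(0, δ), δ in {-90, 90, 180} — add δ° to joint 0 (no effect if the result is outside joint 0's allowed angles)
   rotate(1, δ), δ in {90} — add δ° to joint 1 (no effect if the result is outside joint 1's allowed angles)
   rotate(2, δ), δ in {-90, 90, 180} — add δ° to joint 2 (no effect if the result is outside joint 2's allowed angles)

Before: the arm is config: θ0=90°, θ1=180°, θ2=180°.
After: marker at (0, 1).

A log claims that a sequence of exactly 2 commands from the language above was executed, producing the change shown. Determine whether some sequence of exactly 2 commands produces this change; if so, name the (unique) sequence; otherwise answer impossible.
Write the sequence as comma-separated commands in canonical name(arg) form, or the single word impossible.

rotate(1, 90), rotate(1, 90)

initial: config: θ0=90°, θ1=180°, θ2=180°
[1] after rotate(1, 90): config: θ0=90°, θ1=270°, θ2=180°
[2] after rotate(1, 90): config: θ0=90°, θ1=0°, θ2=180°
uniquely the one of 49 2-step routes that fits.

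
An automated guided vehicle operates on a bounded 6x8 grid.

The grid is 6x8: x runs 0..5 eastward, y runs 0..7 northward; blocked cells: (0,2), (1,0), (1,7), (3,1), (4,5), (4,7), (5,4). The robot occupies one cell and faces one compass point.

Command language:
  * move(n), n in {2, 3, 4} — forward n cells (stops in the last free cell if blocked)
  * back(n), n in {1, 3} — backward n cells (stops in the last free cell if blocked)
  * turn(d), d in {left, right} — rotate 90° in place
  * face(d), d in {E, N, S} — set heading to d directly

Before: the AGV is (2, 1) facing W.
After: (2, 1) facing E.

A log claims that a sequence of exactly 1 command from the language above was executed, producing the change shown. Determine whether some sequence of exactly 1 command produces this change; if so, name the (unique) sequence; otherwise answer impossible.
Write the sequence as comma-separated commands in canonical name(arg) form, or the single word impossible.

key: parked at (2,1) the whole time — nothing moves the robot
t0: (2, 1) facing W
t=1 face(E) ⇒ (2, 1) facing E
uniquely the one of 10 1-step routes that fits.

face(E)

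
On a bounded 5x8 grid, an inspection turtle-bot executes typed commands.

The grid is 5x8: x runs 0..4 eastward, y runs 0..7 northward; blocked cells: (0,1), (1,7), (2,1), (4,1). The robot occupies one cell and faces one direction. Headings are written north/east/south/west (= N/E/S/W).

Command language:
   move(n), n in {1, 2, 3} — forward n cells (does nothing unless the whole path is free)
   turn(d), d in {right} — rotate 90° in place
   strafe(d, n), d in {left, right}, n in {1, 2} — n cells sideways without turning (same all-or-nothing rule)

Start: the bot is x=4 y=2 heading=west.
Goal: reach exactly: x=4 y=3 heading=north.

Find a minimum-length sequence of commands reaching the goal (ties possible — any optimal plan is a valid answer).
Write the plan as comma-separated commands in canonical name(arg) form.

strafe(right, 1), turn(right)

t0: x=4 y=2 heading=west
[1] after strafe(right, 1): x=4 y=3 heading=west
[2] after turn(right): x=4 y=3 heading=north
nothing shorter than 2 reaches the goal.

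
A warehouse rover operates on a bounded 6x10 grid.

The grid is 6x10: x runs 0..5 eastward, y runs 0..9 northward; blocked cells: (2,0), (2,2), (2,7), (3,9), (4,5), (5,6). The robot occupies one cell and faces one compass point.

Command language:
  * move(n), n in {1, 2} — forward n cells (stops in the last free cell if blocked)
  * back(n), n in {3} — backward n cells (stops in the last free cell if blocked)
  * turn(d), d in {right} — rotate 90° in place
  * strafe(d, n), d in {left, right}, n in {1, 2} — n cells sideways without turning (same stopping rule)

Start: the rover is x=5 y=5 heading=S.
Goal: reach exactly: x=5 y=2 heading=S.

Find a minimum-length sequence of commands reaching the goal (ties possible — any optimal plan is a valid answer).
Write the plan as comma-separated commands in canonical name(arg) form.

move(2), move(1)

initial: x=5 y=5 heading=S
1. move(2) → x=5 y=3 heading=S
2. move(1) → x=5 y=2 heading=S
nothing shorter than 2 reaches the goal.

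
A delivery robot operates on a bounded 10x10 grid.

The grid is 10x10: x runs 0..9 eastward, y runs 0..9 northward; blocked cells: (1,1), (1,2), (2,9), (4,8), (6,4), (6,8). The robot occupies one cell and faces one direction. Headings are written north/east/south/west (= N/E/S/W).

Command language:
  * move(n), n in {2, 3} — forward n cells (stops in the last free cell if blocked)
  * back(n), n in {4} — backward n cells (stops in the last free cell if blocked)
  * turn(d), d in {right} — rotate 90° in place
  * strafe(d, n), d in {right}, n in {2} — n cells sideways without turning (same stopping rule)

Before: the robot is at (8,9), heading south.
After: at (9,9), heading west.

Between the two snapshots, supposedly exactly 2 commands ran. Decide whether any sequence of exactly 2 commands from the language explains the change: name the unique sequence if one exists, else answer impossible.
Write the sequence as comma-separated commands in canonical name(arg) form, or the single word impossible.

turn(right), back(4)

key: running back(4) before turn(right) would end elsewhere — order is forced
start: at (8,9), heading south
step 1 (turn(right)): at (8,9), heading west
step 2 (back(4)): at (9,9), heading west
no rival 2-sequence matches.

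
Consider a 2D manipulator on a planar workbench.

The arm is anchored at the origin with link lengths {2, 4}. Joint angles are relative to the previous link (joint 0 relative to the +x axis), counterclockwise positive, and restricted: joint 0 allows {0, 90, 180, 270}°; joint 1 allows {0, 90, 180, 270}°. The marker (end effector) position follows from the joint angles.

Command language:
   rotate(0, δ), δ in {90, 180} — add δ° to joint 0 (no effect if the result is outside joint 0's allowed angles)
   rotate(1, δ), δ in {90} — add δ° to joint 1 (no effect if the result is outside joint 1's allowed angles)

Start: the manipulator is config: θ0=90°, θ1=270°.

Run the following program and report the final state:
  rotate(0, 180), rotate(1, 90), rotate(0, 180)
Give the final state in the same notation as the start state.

config: θ0=90°, θ1=0°

initial: config: θ0=90°, θ1=270°
step 1 (rotate(0, 180)): config: θ0=270°, θ1=270°
step 2 (rotate(1, 90)): config: θ0=270°, θ1=0°
step 3 (rotate(0, 180)): config: θ0=90°, θ1=0°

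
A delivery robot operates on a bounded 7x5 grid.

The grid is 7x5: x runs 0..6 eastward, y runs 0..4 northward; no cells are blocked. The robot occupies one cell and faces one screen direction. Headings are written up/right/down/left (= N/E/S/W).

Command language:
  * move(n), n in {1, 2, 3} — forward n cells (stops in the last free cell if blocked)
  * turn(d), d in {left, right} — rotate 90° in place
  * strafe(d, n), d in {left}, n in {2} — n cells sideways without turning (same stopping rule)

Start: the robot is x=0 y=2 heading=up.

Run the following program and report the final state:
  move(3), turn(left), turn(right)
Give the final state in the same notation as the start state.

start: x=0 y=2 heading=up
t=1 move(3) ⇒ x=0 y=4 heading=up
t=2 turn(left) ⇒ x=0 y=4 heading=left
t=3 turn(right) ⇒ x=0 y=4 heading=up

x=0 y=4 heading=up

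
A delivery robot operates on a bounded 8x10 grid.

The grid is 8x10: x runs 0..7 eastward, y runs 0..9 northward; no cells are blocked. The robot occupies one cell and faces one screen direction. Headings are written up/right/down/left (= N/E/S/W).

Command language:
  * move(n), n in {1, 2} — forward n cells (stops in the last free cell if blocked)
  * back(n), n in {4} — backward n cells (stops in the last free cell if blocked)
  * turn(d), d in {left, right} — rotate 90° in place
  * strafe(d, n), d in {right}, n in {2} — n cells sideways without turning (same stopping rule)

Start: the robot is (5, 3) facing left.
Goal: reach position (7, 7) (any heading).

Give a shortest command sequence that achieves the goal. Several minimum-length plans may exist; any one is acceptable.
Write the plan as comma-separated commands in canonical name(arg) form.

strafe(right, 2), strafe(right, 2), back(4)

start: (5, 3) facing left
t=1 strafe(right, 2) ⇒ (5, 5) facing left
t=2 strafe(right, 2) ⇒ (5, 7) facing left
t=3 back(4) ⇒ (7, 7) facing left
nothing shorter than 3 reaches the goal.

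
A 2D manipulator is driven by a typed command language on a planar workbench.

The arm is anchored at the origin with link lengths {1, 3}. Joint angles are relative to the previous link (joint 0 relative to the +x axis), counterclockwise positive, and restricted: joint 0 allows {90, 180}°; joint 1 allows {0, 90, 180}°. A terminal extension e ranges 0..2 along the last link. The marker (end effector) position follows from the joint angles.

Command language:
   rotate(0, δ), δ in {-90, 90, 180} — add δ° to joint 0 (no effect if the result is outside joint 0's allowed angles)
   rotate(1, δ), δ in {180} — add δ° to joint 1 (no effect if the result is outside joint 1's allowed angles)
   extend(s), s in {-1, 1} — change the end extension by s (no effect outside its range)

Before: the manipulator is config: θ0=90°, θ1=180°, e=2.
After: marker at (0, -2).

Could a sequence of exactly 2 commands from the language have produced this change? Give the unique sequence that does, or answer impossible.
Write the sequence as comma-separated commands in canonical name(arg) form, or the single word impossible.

from: config: θ0=90°, θ1=180°, e=2
step 1 (extend(-1)): config: θ0=90°, θ1=180°, e=1
step 2 (extend(-1)): config: θ0=90°, θ1=180°, e=0
no rival 2-sequence matches.

extend(-1), extend(-1)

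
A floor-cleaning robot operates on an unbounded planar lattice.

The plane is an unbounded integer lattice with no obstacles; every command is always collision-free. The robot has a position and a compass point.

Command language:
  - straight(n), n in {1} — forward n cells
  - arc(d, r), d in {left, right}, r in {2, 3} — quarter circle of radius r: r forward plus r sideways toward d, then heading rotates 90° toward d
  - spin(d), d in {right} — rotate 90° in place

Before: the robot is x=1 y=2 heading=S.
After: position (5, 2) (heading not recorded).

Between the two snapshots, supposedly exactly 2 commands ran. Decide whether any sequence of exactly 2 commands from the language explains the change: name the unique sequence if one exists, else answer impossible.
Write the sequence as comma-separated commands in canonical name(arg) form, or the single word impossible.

arc(left, 2), arc(left, 2)

t0: x=1 y=2 heading=S
1. arc(left, 2) → x=3 y=0 heading=E
2. arc(left, 2) → x=5 y=2 heading=N
uniquely the one of 36 2-step routes that fits.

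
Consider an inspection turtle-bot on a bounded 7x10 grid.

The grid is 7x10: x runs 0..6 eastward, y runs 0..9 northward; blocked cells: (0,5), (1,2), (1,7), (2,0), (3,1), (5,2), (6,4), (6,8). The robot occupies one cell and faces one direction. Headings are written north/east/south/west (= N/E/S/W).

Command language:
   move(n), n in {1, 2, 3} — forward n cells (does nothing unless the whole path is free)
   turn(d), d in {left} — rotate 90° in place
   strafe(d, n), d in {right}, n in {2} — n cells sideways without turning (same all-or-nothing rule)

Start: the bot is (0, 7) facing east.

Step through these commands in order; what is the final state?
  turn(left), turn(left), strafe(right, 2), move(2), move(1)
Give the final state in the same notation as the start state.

(0, 9) facing west

from: (0, 7) facing east
t=1 turn(left) ⇒ (0, 7) facing north
t=2 turn(left) ⇒ (0, 7) facing west
t=3 strafe(right, 2) ⇒ (0, 9) facing west
t=4 move(2) ⇒ (0, 9) facing west
t=5 move(1) ⇒ (0, 9) facing west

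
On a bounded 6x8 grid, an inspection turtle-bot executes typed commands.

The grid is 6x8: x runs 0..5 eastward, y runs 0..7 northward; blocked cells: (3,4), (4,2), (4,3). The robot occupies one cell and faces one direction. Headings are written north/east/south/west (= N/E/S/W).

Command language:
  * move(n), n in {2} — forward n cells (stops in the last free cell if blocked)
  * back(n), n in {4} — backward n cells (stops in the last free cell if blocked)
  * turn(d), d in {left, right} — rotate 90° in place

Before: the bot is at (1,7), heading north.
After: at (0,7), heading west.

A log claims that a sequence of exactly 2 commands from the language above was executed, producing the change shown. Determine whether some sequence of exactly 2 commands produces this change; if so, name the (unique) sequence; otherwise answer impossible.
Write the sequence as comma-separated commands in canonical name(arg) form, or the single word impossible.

turn(left), move(2)

key: move(2) runs into the grid edge before its full distance
t0: at (1,7), heading north
step 1 (turn(left)): at (1,7), heading west
step 2 (move(2)): at (0,7), heading west
no rival 2-sequence matches.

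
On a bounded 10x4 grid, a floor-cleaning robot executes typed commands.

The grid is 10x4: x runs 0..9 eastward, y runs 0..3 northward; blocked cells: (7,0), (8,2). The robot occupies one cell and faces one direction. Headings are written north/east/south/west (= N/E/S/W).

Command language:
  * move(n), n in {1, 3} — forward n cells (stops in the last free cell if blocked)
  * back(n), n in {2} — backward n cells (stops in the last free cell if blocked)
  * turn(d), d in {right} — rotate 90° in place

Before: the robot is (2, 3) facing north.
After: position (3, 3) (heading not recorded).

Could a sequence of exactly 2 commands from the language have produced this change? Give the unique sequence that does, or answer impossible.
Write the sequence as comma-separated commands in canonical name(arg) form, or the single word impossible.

key: order matters: swapping turn(right) and move(1) lands elsewhere
t0: (2, 3) facing north
step 1 (turn(right)): (2, 3) facing east
step 2 (move(1)): (3, 3) facing east
all 16 alternatives checked — unique.

turn(right), move(1)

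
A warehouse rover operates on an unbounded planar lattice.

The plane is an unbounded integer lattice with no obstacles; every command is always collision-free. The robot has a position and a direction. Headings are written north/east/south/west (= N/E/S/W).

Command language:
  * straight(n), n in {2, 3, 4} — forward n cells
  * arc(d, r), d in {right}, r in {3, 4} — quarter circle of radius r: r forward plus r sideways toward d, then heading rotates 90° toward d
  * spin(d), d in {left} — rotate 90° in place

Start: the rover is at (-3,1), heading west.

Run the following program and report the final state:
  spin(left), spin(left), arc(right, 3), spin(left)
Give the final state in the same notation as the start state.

at (0,-2), heading east

from: at (-3,1), heading west
[1] after spin(left): at (-3,1), heading south
[2] after spin(left): at (-3,1), heading east
[3] after arc(right, 3): at (0,-2), heading south
[4] after spin(left): at (0,-2), heading east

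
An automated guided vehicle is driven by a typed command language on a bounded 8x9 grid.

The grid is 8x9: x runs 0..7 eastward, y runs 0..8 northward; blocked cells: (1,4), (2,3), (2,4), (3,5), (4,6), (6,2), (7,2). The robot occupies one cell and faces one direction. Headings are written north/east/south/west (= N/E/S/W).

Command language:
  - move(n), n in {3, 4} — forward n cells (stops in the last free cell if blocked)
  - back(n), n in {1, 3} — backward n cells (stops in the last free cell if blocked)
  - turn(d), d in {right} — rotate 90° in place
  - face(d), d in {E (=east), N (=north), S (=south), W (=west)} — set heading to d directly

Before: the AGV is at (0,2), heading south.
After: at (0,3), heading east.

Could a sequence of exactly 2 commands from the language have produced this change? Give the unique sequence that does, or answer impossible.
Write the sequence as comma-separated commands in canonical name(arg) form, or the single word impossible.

back(1), face(E)

key: running face(E) before back(1) would end elsewhere — order is forced
start: at (0,2), heading south
t=1 back(1) ⇒ at (0,3), heading south
t=2 face(E) ⇒ at (0,3), heading east
no other 2-command option fits: unique.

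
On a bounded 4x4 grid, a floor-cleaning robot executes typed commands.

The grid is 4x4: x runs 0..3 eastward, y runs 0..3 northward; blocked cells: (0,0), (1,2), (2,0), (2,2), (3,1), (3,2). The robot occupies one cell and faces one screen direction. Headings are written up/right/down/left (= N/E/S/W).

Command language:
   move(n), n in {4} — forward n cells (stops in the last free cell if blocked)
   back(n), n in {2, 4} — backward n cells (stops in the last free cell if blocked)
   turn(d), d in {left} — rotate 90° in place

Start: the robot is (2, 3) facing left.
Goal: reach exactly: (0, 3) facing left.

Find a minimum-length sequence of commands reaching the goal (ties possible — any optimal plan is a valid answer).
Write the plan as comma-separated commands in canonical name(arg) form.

move(4)

initial: (2, 3) facing left
step 1 (move(4)): (0, 3) facing left
nothing shorter than 1 reaches the goal.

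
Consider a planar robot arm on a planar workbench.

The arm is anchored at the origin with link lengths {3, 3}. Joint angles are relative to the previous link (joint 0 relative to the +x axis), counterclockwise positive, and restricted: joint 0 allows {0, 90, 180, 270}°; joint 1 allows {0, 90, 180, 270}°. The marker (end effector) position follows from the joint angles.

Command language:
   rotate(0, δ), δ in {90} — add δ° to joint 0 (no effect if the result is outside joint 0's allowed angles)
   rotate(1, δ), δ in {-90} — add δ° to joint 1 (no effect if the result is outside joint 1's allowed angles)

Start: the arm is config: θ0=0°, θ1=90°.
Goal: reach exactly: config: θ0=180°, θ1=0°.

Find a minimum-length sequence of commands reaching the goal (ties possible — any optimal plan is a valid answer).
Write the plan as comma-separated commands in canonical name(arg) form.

rotate(0, 90), rotate(0, 90), rotate(1, -90)

begin: config: θ0=0°, θ1=90°
1. rotate(0, 90) → config: θ0=90°, θ1=90°
2. rotate(0, 90) → config: θ0=180°, θ1=90°
3. rotate(1, -90) → config: θ0=180°, θ1=0°
minimal: 3 command(s), checked below 3.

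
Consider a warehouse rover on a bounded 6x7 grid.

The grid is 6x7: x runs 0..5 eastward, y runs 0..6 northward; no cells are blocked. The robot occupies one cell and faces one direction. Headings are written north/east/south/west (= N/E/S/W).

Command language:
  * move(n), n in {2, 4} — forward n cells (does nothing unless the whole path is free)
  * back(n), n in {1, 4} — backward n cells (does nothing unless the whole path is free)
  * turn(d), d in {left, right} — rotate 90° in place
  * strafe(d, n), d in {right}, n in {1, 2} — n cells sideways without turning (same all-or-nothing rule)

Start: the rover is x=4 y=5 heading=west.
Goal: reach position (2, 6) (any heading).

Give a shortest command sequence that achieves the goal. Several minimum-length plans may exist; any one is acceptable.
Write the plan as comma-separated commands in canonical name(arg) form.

move(2), strafe(right, 1)

start: x=4 y=5 heading=west
1. move(2) → x=2 y=5 heading=west
2. strafe(right, 1) → x=2 y=6 heading=west
no 1-step plan works, so 2 is optimal.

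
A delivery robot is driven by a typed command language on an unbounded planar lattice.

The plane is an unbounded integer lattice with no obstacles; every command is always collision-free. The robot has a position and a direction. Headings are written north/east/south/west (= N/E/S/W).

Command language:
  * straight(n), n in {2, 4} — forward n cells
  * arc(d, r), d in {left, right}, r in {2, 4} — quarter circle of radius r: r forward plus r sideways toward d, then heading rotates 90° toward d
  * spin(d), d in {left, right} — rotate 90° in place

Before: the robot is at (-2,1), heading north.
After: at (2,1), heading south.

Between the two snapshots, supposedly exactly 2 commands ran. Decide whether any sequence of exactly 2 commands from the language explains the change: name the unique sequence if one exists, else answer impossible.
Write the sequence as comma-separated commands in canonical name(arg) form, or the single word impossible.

key: position moved to (2,1) AND the heading swung to S — translation plus rotation needed
from: at (-2,1), heading north
[1] after arc(right, 2): at (0,3), heading east
[2] after arc(right, 2): at (2,1), heading south
all 64 alternatives checked — unique.

arc(right, 2), arc(right, 2)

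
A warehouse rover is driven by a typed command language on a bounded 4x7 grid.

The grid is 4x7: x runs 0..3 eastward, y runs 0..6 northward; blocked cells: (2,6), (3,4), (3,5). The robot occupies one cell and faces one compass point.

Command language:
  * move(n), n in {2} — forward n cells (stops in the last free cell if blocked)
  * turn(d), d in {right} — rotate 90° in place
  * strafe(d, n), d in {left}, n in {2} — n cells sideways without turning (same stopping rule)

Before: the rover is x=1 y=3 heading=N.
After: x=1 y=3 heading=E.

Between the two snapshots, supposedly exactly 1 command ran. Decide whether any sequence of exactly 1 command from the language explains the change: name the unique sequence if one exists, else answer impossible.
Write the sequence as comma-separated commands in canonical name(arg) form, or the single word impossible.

turn(right)

key: (1,3) unchanged — the single command moves nothing
start: x=1 y=3 heading=N
step 1 (turn(right)): x=1 y=3 heading=E
uniquely the one of 3 1-step routes that fits.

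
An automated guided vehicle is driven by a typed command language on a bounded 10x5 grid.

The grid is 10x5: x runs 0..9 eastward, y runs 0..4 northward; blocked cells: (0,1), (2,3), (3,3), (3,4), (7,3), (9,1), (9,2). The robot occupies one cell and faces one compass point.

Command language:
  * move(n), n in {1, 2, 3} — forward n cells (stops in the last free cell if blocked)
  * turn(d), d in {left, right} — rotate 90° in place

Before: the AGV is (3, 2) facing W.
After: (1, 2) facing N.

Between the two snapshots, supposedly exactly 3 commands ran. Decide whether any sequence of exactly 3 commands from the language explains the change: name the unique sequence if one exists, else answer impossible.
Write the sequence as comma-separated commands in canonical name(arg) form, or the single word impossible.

key: running turn(right) before move(1) would end elsewhere — order is forced
initial: (3, 2) facing W
t=1 move(1) ⇒ (2, 2) facing W
t=2 move(1) ⇒ (1, 2) facing W
t=3 turn(right) ⇒ (1, 2) facing N
no rival 3-sequence matches.

move(1), move(1), turn(right)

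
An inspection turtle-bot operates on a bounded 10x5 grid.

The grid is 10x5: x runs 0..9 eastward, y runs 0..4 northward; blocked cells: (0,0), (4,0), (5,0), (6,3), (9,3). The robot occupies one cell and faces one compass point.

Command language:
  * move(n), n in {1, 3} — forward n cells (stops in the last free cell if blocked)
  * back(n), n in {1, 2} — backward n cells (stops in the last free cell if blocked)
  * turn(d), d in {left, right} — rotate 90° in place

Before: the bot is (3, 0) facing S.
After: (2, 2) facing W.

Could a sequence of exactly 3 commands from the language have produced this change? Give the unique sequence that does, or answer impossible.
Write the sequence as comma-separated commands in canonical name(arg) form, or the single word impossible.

back(2), turn(right), move(1)

key: order matters: swapping back(2) and move(1) lands elsewhere
initial: (3, 0) facing S
step 1 (back(2)): (3, 2) facing S
step 2 (turn(right)): (3, 2) facing W
step 3 (move(1)): (2, 2) facing W
no rival 3-sequence matches.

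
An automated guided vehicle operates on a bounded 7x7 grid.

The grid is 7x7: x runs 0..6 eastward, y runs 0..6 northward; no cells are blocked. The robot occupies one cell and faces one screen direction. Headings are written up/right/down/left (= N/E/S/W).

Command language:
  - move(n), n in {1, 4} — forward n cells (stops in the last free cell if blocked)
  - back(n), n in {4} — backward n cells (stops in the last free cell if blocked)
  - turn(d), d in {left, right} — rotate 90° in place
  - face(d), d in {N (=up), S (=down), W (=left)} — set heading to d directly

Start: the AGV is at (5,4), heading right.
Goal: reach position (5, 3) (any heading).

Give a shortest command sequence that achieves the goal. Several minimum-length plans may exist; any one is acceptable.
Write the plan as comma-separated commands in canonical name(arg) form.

start: at (5,4), heading right
1. face(S) → at (5,4), heading down
2. move(1) → at (5,3), heading down
no 1-step plan works, so 2 is optimal.

face(S), move(1)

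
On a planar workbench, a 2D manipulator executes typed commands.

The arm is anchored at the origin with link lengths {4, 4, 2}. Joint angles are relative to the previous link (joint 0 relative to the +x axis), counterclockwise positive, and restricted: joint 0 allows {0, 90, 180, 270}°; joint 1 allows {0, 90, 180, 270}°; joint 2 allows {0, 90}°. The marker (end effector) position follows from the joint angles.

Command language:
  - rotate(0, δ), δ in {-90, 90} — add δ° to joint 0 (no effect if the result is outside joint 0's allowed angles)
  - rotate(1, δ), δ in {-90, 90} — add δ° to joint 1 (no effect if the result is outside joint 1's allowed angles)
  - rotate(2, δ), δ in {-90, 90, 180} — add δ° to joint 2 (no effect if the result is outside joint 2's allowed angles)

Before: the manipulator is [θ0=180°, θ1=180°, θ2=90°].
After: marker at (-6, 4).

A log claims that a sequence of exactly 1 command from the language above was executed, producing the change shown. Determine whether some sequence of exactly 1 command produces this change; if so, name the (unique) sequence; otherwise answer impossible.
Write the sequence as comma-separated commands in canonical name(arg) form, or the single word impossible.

rotate(1, 90)

start: [θ0=180°, θ1=180°, θ2=90°]
1. rotate(1, 90) → [θ0=180°, θ1=270°, θ2=90°]
no rival 1-sequence matches.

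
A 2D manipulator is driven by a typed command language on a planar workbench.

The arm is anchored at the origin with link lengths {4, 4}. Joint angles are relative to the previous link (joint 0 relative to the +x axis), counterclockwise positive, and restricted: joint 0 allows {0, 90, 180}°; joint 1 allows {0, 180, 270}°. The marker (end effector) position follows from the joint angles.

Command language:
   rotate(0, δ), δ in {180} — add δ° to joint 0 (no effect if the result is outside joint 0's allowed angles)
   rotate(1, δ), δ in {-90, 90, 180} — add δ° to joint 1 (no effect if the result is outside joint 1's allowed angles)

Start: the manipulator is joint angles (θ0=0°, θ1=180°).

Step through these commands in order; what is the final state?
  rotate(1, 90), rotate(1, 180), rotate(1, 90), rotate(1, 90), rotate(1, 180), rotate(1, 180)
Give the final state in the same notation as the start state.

initial: joint angles (θ0=0°, θ1=180°)
t=1 rotate(1, 90) ⇒ joint angles (θ0=0°, θ1=270°)
t=2 rotate(1, 180) ⇒ joint angles (θ0=0°, θ1=270°)
t=3 rotate(1, 90) ⇒ joint angles (θ0=0°, θ1=0°)
t=4 rotate(1, 90) ⇒ joint angles (θ0=0°, θ1=0°)
t=5 rotate(1, 180) ⇒ joint angles (θ0=0°, θ1=180°)
t=6 rotate(1, 180) ⇒ joint angles (θ0=0°, θ1=0°)

joint angles (θ0=0°, θ1=0°)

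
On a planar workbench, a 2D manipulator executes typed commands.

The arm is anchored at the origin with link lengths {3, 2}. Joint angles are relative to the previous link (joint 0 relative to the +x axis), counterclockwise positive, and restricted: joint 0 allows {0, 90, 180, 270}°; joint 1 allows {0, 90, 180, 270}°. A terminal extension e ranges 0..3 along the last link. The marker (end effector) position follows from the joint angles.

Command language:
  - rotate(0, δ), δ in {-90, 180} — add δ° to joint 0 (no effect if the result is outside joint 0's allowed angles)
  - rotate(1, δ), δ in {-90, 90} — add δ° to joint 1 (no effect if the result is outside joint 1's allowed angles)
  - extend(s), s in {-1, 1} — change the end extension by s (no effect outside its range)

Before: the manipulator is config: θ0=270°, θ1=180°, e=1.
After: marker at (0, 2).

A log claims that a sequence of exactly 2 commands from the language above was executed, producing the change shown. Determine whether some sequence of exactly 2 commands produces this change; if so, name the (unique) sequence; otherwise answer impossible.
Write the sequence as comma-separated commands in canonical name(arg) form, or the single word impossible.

extend(1), extend(1)

t0: config: θ0=270°, θ1=180°, e=1
[1] after extend(1): config: θ0=270°, θ1=180°, e=2
[2] after extend(1): config: θ0=270°, θ1=180°, e=3
uniquely the one of 36 2-step routes that fits.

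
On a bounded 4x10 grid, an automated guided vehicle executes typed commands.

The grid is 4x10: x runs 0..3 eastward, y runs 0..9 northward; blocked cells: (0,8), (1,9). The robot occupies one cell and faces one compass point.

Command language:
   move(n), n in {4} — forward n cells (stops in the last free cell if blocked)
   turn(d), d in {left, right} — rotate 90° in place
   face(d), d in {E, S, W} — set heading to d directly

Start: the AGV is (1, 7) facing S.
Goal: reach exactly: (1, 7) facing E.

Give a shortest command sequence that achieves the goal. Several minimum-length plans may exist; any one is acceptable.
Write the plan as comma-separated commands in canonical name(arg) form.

t0: (1, 7) facing S
step 1 (face(E)): (1, 7) facing E
no 0-step plan works, so 1 is optimal.

face(E)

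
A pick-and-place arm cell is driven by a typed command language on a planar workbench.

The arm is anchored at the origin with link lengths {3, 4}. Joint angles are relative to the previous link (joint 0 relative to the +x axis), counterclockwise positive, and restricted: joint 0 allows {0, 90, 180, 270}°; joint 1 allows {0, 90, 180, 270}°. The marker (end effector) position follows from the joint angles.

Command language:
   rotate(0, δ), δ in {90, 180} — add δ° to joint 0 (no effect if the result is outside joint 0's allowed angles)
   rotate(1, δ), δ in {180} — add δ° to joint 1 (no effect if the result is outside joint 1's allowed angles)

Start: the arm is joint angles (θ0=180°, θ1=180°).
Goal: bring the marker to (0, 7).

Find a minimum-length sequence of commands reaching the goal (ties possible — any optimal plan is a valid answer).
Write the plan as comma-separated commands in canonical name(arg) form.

rotate(0, 180), rotate(0, 90), rotate(1, 180)

start: joint angles (θ0=180°, θ1=180°)
[1] after rotate(0, 180): joint angles (θ0=0°, θ1=180°)
[2] after rotate(0, 90): joint angles (θ0=90°, θ1=180°)
[3] after rotate(1, 180): joint angles (θ0=90°, θ1=0°)
no 2-step plan works, so 3 is optimal.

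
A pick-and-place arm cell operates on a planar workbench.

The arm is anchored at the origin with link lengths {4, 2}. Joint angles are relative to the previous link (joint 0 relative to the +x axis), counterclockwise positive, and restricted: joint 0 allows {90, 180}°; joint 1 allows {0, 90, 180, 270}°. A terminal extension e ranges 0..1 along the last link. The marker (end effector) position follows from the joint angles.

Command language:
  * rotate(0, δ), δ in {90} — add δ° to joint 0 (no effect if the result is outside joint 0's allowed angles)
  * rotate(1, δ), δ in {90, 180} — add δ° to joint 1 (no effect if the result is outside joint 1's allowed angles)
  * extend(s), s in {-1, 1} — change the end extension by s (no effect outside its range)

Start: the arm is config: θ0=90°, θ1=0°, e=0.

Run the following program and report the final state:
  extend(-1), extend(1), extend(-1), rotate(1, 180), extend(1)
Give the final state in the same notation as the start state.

from: config: θ0=90°, θ1=0°, e=0
[1] after extend(-1): config: θ0=90°, θ1=0°, e=0
[2] after extend(1): config: θ0=90°, θ1=0°, e=1
[3] after extend(-1): config: θ0=90°, θ1=0°, e=0
[4] after rotate(1, 180): config: θ0=90°, θ1=180°, e=0
[5] after extend(1): config: θ0=90°, θ1=180°, e=1

config: θ0=90°, θ1=180°, e=1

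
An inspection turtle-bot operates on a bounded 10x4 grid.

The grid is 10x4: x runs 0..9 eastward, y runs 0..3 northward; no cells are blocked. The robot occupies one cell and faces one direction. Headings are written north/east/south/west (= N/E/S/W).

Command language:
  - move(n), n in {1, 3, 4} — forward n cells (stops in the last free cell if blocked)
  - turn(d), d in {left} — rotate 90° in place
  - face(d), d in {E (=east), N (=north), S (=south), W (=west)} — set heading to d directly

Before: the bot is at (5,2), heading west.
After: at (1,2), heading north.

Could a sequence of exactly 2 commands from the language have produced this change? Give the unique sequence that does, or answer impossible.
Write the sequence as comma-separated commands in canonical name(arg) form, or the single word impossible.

move(4), face(N)

key: running face(N) before move(4) would end elsewhere — order is forced
start: at (5,2), heading west
t=1 move(4) ⇒ at (1,2), heading west
t=2 face(N) ⇒ at (1,2), heading north
uniquely the one of 64 2-step routes that fits.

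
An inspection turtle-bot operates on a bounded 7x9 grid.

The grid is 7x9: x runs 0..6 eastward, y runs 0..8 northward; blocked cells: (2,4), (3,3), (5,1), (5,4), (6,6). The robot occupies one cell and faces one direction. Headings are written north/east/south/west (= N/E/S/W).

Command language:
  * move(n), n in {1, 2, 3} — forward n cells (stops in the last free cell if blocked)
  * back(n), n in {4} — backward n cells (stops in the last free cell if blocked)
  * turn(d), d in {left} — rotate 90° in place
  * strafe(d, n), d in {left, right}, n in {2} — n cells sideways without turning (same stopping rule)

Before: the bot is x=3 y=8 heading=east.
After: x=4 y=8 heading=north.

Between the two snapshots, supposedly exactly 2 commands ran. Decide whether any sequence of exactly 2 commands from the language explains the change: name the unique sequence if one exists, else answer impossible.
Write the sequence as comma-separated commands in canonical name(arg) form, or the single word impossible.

key: order matters: swapping move(1) and turn(left) lands elsewhere
t0: x=3 y=8 heading=east
step 1 (move(1)): x=4 y=8 heading=east
step 2 (turn(left)): x=4 y=8 heading=north
no rival 2-sequence matches.

move(1), turn(left)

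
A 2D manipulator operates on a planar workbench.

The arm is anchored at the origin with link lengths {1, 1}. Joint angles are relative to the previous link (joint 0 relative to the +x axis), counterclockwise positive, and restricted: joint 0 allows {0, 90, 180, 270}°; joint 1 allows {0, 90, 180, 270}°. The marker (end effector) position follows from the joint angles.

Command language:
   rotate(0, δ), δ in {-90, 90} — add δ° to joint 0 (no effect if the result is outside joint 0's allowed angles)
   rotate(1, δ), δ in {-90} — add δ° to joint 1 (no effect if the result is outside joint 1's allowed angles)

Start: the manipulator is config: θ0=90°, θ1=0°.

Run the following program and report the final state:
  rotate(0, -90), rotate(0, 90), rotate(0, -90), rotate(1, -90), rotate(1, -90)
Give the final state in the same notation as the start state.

start: config: θ0=90°, θ1=0°
[1] after rotate(0, -90): config: θ0=0°, θ1=0°
[2] after rotate(0, 90): config: θ0=90°, θ1=0°
[3] after rotate(0, -90): config: θ0=0°, θ1=0°
[4] after rotate(1, -90): config: θ0=0°, θ1=270°
[5] after rotate(1, -90): config: θ0=0°, θ1=180°

config: θ0=0°, θ1=180°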